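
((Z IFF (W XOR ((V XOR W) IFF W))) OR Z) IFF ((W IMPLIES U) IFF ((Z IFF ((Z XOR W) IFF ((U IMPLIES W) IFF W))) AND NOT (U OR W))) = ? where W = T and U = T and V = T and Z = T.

Substituting W=T, U=T, V=T, Z=T:
V XOR W = T XOR T = F
(V XOR W) IFF W = F IFF T = F
W XOR ((V XOR W) IFF W) = T XOR F = T
Z IFF (W XOR ((V XOR W) IFF W)) = T IFF T = T
(Z IFF (W XOR ((V XOR W) IFF W))) OR Z = T OR T = T
W IMPLIES U = T IMPLIES T = T
Z XOR W = T XOR T = F
U IMPLIES W = T IMPLIES T = T
(U IMPLIES W) IFF W = T IFF T = T
(Z XOR W) IFF ((U IMPLIES W) IFF W) = F IFF T = F
Z IFF ((Z XOR W) IFF ((U IMPLIES W) IFF W)) = T IFF F = F
U OR W = T OR T = T
NOT (U OR W) = NOT T = F
(Z IFF ((Z XOR W) IFF ((U IMPLIES W) IFF W))) AND NOT (U OR W) = F AND F = F
(W IMPLIES U) IFF ((Z IFF ((Z XOR W) IFF ((U IMPLIES W) IFF W))) AND NOT (U OR W)) = T IFF F = F
((Z IFF (W XOR ((V XOR W) IFF W))) OR Z) IFF ((W IMPLIES U) IFF ((Z IFF ((Z XOR W) IFF ((U IMPLIES W) IFF W))) AND NOT (U OR W))) = T IFF F = F

F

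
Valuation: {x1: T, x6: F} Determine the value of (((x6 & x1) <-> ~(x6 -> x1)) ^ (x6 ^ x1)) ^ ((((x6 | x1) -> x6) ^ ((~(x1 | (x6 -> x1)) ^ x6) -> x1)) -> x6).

x6 & x1 = F & T = F
x6 -> x1 = F -> T = T
~(x6 -> x1) = ~T = F
(x6 & x1) <-> ~(x6 -> x1) = F <-> F = T
x6 ^ x1 = F ^ T = T
((x6 & x1) <-> ~(x6 -> x1)) ^ (x6 ^ x1) = T ^ T = F
x6 | x1 = F | T = T
(x6 | x1) -> x6 = T -> F = F
x6 -> x1 = F -> T = T
x1 | (x6 -> x1) = T | T = T
~(x1 | (x6 -> x1)) = ~T = F
~(x1 | (x6 -> x1)) ^ x6 = F ^ F = F
(~(x1 | (x6 -> x1)) ^ x6) -> x1 = F -> T = T
((x6 | x1) -> x6) ^ ((~(x1 | (x6 -> x1)) ^ x6) -> x1) = F ^ T = T
(((x6 | x1) -> x6) ^ ((~(x1 | (x6 -> x1)) ^ x6) -> x1)) -> x6 = T -> F = F
(((x6 & x1) <-> ~(x6 -> x1)) ^ (x6 ^ x1)) ^ ((((x6 | x1) -> x6) ^ ((~(x1 | (x6 -> x1)) ^ x6) -> x1)) -> x6) = F ^ F = F

F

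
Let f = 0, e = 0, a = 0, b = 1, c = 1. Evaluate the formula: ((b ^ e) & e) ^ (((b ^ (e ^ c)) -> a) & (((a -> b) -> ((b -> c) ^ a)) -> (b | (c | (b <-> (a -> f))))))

Substituting f=0, e=0, a=0, b=1, c=1:
b ^ e = 1 ^ 0 = 1
(b ^ e) & e = 1 & 0 = 0
e ^ c = 0 ^ 1 = 1
b ^ (e ^ c) = 1 ^ 1 = 0
(b ^ (e ^ c)) -> a = 0 -> 0 = 1
a -> b = 0 -> 1 = 1
b -> c = 1 -> 1 = 1
(b -> c) ^ a = 1 ^ 0 = 1
(a -> b) -> ((b -> c) ^ a) = 1 -> 1 = 1
a -> f = 0 -> 0 = 1
b <-> (a -> f) = 1 <-> 1 = 1
c | (b <-> (a -> f)) = 1 | 1 = 1
b | (c | (b <-> (a -> f))) = 1 | 1 = 1
((a -> b) -> ((b -> c) ^ a)) -> (b | (c | (b <-> (a -> f)))) = 1 -> 1 = 1
((b ^ (e ^ c)) -> a) & (((a -> b) -> ((b -> c) ^ a)) -> (b | (c | (b <-> (a -> f))))) = 1 & 1 = 1
((b ^ e) & e) ^ (((b ^ (e ^ c)) -> a) & (((a -> b) -> ((b -> c) ^ a)) -> (b | (c | (b <-> (a -> f)))))) = 0 ^ 1 = 1

1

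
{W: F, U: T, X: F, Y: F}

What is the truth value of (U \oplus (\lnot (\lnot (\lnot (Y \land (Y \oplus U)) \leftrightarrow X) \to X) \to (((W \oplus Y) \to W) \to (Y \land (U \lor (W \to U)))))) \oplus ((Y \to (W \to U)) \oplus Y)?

Y \oplus U = F \oplus T = T
Y \land (Y \oplus U) = F \land T = F
\lnot (Y \land (Y \oplus U)) = \lnot F = T
\lnot (Y \land (Y \oplus U)) \leftrightarrow X = T \leftrightarrow F = F
\lnot (\lnot (Y \land (Y \oplus U)) \leftrightarrow X) = \lnot F = T
\lnot (\lnot (Y \land (Y \oplus U)) \leftrightarrow X) \to X = T \to F = F
\lnot (\lnot (\lnot (Y \land (Y \oplus U)) \leftrightarrow X) \to X) = \lnot F = T
W \oplus Y = F \oplus F = F
(W \oplus Y) \to W = F \to F = T
W \to U = F \to T = T
U \lor (W \to U) = T \lor T = T
Y \land (U \lor (W \to U)) = F \land T = F
((W \oplus Y) \to W) \to (Y \land (U \lor (W \to U))) = T \to F = F
\lnot (\lnot (\lnot (Y \land (Y \oplus U)) \leftrightarrow X) \to X) \to (((W \oplus Y) \to W) \to (Y \land (U \lor (W \to U)))) = T \to F = F
U \oplus (\lnot (\lnot (\lnot (Y \land (Y \oplus U)) \leftrightarrow X) \to X) \to (((W \oplus Y) \to W) \to (Y \land (U \lor (W \to U))))) = T \oplus F = T
W \to U = F \to T = T
Y \to (W \to U) = F \to T = T
(Y \to (W \to U)) \oplus Y = T \oplus F = T
(U \oplus (\lnot (\lnot (\lnot (Y \land (Y \oplus U)) \leftrightarrow X) \to X) \to (((W \oplus Y) \to W) \to (Y \land (U \lor (W \to U)))))) \oplus ((Y \to (W \to U)) \oplus Y) = T \oplus T = F

F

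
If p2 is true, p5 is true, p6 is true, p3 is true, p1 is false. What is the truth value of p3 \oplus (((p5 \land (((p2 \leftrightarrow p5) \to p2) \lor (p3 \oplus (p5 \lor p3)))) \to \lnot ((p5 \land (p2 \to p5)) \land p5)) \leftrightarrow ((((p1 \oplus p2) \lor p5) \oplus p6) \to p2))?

p2 \leftrightarrow p5 = \text{True} \leftrightarrow \text{True} = \text{True}
(p2 \leftrightarrow p5) \to p2 = \text{True} \to \text{True} = \text{True}
p5 \lor p3 = \text{True} \lor \text{True} = \text{True}
p3 \oplus (p5 \lor p3) = \text{True} \oplus \text{True} = \text{False}
((p2 \leftrightarrow p5) \to p2) \lor (p3 \oplus (p5 \lor p3)) = \text{True} \lor \text{False} = \text{True}
p5 \land (((p2 \leftrightarrow p5) \to p2) \lor (p3 \oplus (p5 \lor p3))) = \text{True} \land \text{True} = \text{True}
p2 \to p5 = \text{True} \to \text{True} = \text{True}
p5 \land (p2 \to p5) = \text{True} \land \text{True} = \text{True}
(p5 \land (p2 \to p5)) \land p5 = \text{True} \land \text{True} = \text{True}
\lnot ((p5 \land (p2 \to p5)) \land p5) = \lnot \text{True} = \text{False}
(p5 \land (((p2 \leftrightarrow p5) \to p2) \lor (p3 \oplus (p5 \lor p3)))) \to \lnot ((p5 \land (p2 \to p5)) \land p5) = \text{True} \to \text{False} = \text{False}
p1 \oplus p2 = \text{False} \oplus \text{True} = \text{True}
(p1 \oplus p2) \lor p5 = \text{True} \lor \text{True} = \text{True}
((p1 \oplus p2) \lor p5) \oplus p6 = \text{True} \oplus \text{True} = \text{False}
(((p1 \oplus p2) \lor p5) \oplus p6) \to p2 = \text{False} \to \text{True} = \text{True}
((p5 \land (((p2 \leftrightarrow p5) \to p2) \lor (p3 \oplus (p5 \lor p3)))) \to \lnot ((p5 \land (p2 \to p5)) \land p5)) \leftrightarrow ((((p1 \oplus p2) \lor p5) \oplus p6) \to p2) = \text{False} \leftrightarrow \text{True} = \text{False}
p3 \oplus (((p5 \land (((p2 \leftrightarrow p5) \to p2) \lor (p3 \oplus (p5 \lor p3)))) \to \lnot ((p5 \land (p2 \to p5)) \land p5)) \leftrightarrow ((((p1 \oplus p2) \lor p5) \oplus p6) \to p2)) = \text{True} \oplus \text{False} = \text{True}

\text{True}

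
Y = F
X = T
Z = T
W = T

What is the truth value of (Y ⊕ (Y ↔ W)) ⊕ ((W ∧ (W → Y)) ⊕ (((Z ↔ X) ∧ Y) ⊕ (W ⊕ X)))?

Substituting Y=F, X=T, Z=T, W=T:
Y ↔ W = F ↔ T = F
Y ⊕ (Y ↔ W) = F ⊕ F = F
W → Y = T → F = F
W ∧ (W → Y) = T ∧ F = F
Z ↔ X = T ↔ T = T
(Z ↔ X) ∧ Y = T ∧ F = F
W ⊕ X = T ⊕ T = F
((Z ↔ X) ∧ Y) ⊕ (W ⊕ X) = F ⊕ F = F
(W ∧ (W → Y)) ⊕ (((Z ↔ X) ∧ Y) ⊕ (W ⊕ X)) = F ⊕ F = F
(Y ⊕ (Y ↔ W)) ⊕ ((W ∧ (W → Y)) ⊕ (((Z ↔ X) ∧ Y) ⊕ (W ⊕ X))) = F ⊕ F = F

F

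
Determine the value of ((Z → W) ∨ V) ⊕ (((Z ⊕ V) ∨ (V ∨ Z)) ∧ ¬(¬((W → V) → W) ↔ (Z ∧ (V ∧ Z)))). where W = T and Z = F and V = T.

Z → W = F → T = T
(Z → W) ∨ V = T ∨ T = T
Z ⊕ V = F ⊕ T = T
V ∨ Z = T ∨ F = T
(Z ⊕ V) ∨ (V ∨ Z) = T ∨ T = T
W → V = T → T = T
(W → V) → W = T → T = T
¬((W → V) → W) = ¬T = F
V ∧ Z = T ∧ F = F
Z ∧ (V ∧ Z) = F ∧ F = F
¬((W → V) → W) ↔ (Z ∧ (V ∧ Z)) = F ↔ F = T
¬(¬((W → V) → W) ↔ (Z ∧ (V ∧ Z))) = ¬T = F
((Z ⊕ V) ∨ (V ∨ Z)) ∧ ¬(¬((W → V) → W) ↔ (Z ∧ (V ∧ Z))) = T ∧ F = F
((Z → W) ∨ V) ⊕ (((Z ⊕ V) ∨ (V ∨ Z)) ∧ ¬(¬((W → V) → W) ↔ (Z ∧ (V ∧ Z)))) = T ⊕ F = T

T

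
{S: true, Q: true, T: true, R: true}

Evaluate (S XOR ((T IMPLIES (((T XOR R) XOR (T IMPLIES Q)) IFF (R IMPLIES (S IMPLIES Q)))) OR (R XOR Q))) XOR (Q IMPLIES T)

Substituting S=true, Q=true, T=true, R=true:
T XOR R = true XOR true = false
T IMPLIES Q = true IMPLIES true = true
(T XOR R) XOR (T IMPLIES Q) = false XOR true = true
S IMPLIES Q = true IMPLIES true = true
R IMPLIES (S IMPLIES Q) = true IMPLIES true = true
((T XOR R) XOR (T IMPLIES Q)) IFF (R IMPLIES (S IMPLIES Q)) = true IFF true = true
T IMPLIES (((T XOR R) XOR (T IMPLIES Q)) IFF (R IMPLIES (S IMPLIES Q))) = true IMPLIES true = true
R XOR Q = true XOR true = false
(T IMPLIES (((T XOR R) XOR (T IMPLIES Q)) IFF (R IMPLIES (S IMPLIES Q)))) OR (R XOR Q) = true OR false = true
S XOR ((T IMPLIES (((T XOR R) XOR (T IMPLIES Q)) IFF (R IMPLIES (S IMPLIES Q)))) OR (R XOR Q)) = true XOR true = false
Q IMPLIES T = true IMPLIES true = true
(S XOR ((T IMPLIES (((T XOR R) XOR (T IMPLIES Q)) IFF (R IMPLIES (S IMPLIES Q)))) OR (R XOR Q))) XOR (Q IMPLIES T) = false XOR true = true

true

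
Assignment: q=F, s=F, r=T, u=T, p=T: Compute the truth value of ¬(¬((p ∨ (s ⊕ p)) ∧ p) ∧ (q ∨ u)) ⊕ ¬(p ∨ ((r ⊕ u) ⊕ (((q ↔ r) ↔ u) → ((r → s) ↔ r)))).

Substituting q=F, s=F, r=T, u=T, p=T:
s ⊕ p = F ⊕ T = T
p ∨ (s ⊕ p) = T ∨ T = T
(p ∨ (s ⊕ p)) ∧ p = T ∧ T = T
¬((p ∨ (s ⊕ p)) ∧ p) = ¬T = F
q ∨ u = F ∨ T = T
¬((p ∨ (s ⊕ p)) ∧ p) ∧ (q ∨ u) = F ∧ T = F
¬(¬((p ∨ (s ⊕ p)) ∧ p) ∧ (q ∨ u)) = ¬F = T
r ⊕ u = T ⊕ T = F
q ↔ r = F ↔ T = F
(q ↔ r) ↔ u = F ↔ T = F
r → s = T → F = F
(r → s) ↔ r = F ↔ T = F
((q ↔ r) ↔ u) → ((r → s) ↔ r) = F → F = T
(r ⊕ u) ⊕ (((q ↔ r) ↔ u) → ((r → s) ↔ r)) = F ⊕ T = T
p ∨ ((r ⊕ u) ⊕ (((q ↔ r) ↔ u) → ((r → s) ↔ r))) = T ∨ T = T
¬(p ∨ ((r ⊕ u) ⊕ (((q ↔ r) ↔ u) → ((r → s) ↔ r)))) = ¬T = F
¬(¬((p ∨ (s ⊕ p)) ∧ p) ∧ (q ∨ u)) ⊕ ¬(p ∨ ((r ⊕ u) ⊕ (((q ↔ r) ↔ u) → ((r → s) ↔ r)))) = T ⊕ F = T

T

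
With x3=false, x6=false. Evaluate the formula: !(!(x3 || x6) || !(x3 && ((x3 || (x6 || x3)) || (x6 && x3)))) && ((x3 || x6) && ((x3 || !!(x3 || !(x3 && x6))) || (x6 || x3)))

false

x3 || x6 = false || false = false
!(x3 || x6) = !false = true
x6 || x3 = false || false = false
x3 || (x6 || x3) = false || false = false
x6 && x3 = false && false = false
(x3 || (x6 || x3)) || (x6 && x3) = false || false = false
x3 && ((x3 || (x6 || x3)) || (x6 && x3)) = false && false = false
!(x3 && ((x3 || (x6 || x3)) || (x6 && x3))) = !false = true
!(x3 || x6) || !(x3 && ((x3 || (x6 || x3)) || (x6 && x3))) = true || true = true
!(!(x3 || x6) || !(x3 && ((x3 || (x6 || x3)) || (x6 && x3)))) = !true = false
x3 || x6 = false || false = false
x3 && x6 = false && false = false
!(x3 && x6) = !false = true
x3 || !(x3 && x6) = false || true = true
!(x3 || !(x3 && x6)) = !true = false
!!(x3 || !(x3 && x6)) = !false = true
x3 || !!(x3 || !(x3 && x6)) = false || true = true
x6 || x3 = false || false = false
(x3 || !!(x3 || !(x3 && x6))) || (x6 || x3) = true || false = true
(x3 || x6) && ((x3 || !!(x3 || !(x3 && x6))) || (x6 || x3)) = false && true = false
!(!(x3 || x6) || !(x3 && ((x3 || (x6 || x3)) || (x6 && x3)))) && ((x3 || x6) && ((x3 || !!(x3 || !(x3 && x6))) || (x6 || x3))) = false && false = false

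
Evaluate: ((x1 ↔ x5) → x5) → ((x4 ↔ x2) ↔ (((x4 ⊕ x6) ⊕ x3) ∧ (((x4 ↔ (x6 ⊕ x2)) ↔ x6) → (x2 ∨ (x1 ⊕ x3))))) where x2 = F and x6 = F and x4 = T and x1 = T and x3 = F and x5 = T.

Substituting x2=F, x6=F, x4=T, x1=T, x3=F, x5=T:
x1 ↔ x5 = T ↔ T = T
(x1 ↔ x5) → x5 = T → T = T
x4 ↔ x2 = T ↔ F = F
x4 ⊕ x6 = T ⊕ F = T
(x4 ⊕ x6) ⊕ x3 = T ⊕ F = T
x6 ⊕ x2 = F ⊕ F = F
x4 ↔ (x6 ⊕ x2) = T ↔ F = F
(x4 ↔ (x6 ⊕ x2)) ↔ x6 = F ↔ F = T
x1 ⊕ x3 = T ⊕ F = T
x2 ∨ (x1 ⊕ x3) = F ∨ T = T
((x4 ↔ (x6 ⊕ x2)) ↔ x6) → (x2 ∨ (x1 ⊕ x3)) = T → T = T
((x4 ⊕ x6) ⊕ x3) ∧ (((x4 ↔ (x6 ⊕ x2)) ↔ x6) → (x2 ∨ (x1 ⊕ x3))) = T ∧ T = T
(x4 ↔ x2) ↔ (((x4 ⊕ x6) ⊕ x3) ∧ (((x4 ↔ (x6 ⊕ x2)) ↔ x6) → (x2 ∨ (x1 ⊕ x3)))) = F ↔ T = F
((x1 ↔ x5) → x5) → ((x4 ↔ x2) ↔ (((x4 ⊕ x6) ⊕ x3) ∧ (((x4 ↔ (x6 ⊕ x2)) ↔ x6) → (x2 ∨ (x1 ⊕ x3))))) = T → F = F

F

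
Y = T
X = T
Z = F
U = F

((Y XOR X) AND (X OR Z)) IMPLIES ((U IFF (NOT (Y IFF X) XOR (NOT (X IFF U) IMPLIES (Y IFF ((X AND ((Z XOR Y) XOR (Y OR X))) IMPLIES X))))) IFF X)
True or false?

T

Y XOR X = T XOR T = F
X OR Z = T OR F = T
(Y XOR X) AND (X OR Z) = F AND T = F
Y IFF X = T IFF T = T
NOT (Y IFF X) = NOT T = F
X IFF U = T IFF F = F
NOT (X IFF U) = NOT F = T
Z XOR Y = F XOR T = T
Y OR X = T OR T = T
(Z XOR Y) XOR (Y OR X) = T XOR T = F
X AND ((Z XOR Y) XOR (Y OR X)) = T AND F = F
(X AND ((Z XOR Y) XOR (Y OR X))) IMPLIES X = F IMPLIES T = T
Y IFF ((X AND ((Z XOR Y) XOR (Y OR X))) IMPLIES X) = T IFF T = T
NOT (X IFF U) IMPLIES (Y IFF ((X AND ((Z XOR Y) XOR (Y OR X))) IMPLIES X)) = T IMPLIES T = T
NOT (Y IFF X) XOR (NOT (X IFF U) IMPLIES (Y IFF ((X AND ((Z XOR Y) XOR (Y OR X))) IMPLIES X))) = F XOR T = T
U IFF (NOT (Y IFF X) XOR (NOT (X IFF U) IMPLIES (Y IFF ((X AND ((Z XOR Y) XOR (Y OR X))) IMPLIES X)))) = F IFF T = F
(U IFF (NOT (Y IFF X) XOR (NOT (X IFF U) IMPLIES (Y IFF ((X AND ((Z XOR Y) XOR (Y OR X))) IMPLIES X))))) IFF X = F IFF T = F
((Y XOR X) AND (X OR Z)) IMPLIES ((U IFF (NOT (Y IFF X) XOR (NOT (X IFF U) IMPLIES (Y IFF ((X AND ((Z XOR Y) XOR (Y OR X))) IMPLIES X))))) IFF X) = F IMPLIES F = T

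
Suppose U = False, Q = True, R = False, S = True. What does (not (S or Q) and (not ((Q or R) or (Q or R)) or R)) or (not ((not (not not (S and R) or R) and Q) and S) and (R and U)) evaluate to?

S or Q = True or True = True
not (S or Q) = not True = False
Q or R = True or False = True
Q or R = True or False = True
(Q or R) or (Q or R) = True or True = True
not ((Q or R) or (Q or R)) = not True = False
not ((Q or R) or (Q or R)) or R = False or False = False
not (S or Q) and (not ((Q or R) or (Q or R)) or R) = False and False = False
S and R = True and False = False
not (S and R) = not False = True
not not (S and R) = not True = False
not not (S and R) or R = False or False = False
not (not not (S and R) or R) = not False = True
not (not not (S and R) or R) and Q = True and True = True
(not (not not (S and R) or R) and Q) and S = True and True = True
not ((not (not not (S and R) or R) and Q) and S) = not True = False
R and U = False and False = False
not ((not (not not (S and R) or R) and Q) and S) and (R and U) = False and False = False
(not (S or Q) and (not ((Q or R) or (Q or R)) or R)) or (not ((not (not not (S and R) or R) and Q) and S) and (R and U)) = False or False = False

False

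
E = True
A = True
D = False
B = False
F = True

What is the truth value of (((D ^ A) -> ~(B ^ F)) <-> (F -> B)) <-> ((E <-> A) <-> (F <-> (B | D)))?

False

Substituting E=True, A=True, D=False, B=False, F=True:
D ^ A = False ^ True = True
B ^ F = False ^ True = True
~(B ^ F) = ~True = False
(D ^ A) -> ~(B ^ F) = True -> False = False
F -> B = True -> False = False
((D ^ A) -> ~(B ^ F)) <-> (F -> B) = False <-> False = True
E <-> A = True <-> True = True
B | D = False | False = False
F <-> (B | D) = True <-> False = False
(E <-> A) <-> (F <-> (B | D)) = True <-> False = False
(((D ^ A) -> ~(B ^ F)) <-> (F -> B)) <-> ((E <-> A) <-> (F <-> (B | D))) = True <-> False = False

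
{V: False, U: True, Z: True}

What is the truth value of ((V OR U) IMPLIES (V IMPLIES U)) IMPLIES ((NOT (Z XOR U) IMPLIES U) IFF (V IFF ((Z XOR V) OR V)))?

V OR U = False OR True = True
V IMPLIES U = False IMPLIES True = True
(V OR U) IMPLIES (V IMPLIES U) = True IMPLIES True = True
Z XOR U = True XOR True = False
NOT (Z XOR U) = NOT False = True
NOT (Z XOR U) IMPLIES U = True IMPLIES True = True
Z XOR V = True XOR False = True
(Z XOR V) OR V = True OR False = True
V IFF ((Z XOR V) OR V) = False IFF True = False
(NOT (Z XOR U) IMPLIES U) IFF (V IFF ((Z XOR V) OR V)) = True IFF False = False
((V OR U) IMPLIES (V IMPLIES U)) IMPLIES ((NOT (Z XOR U) IMPLIES U) IFF (V IFF ((Z XOR V) OR V))) = True IMPLIES False = False

False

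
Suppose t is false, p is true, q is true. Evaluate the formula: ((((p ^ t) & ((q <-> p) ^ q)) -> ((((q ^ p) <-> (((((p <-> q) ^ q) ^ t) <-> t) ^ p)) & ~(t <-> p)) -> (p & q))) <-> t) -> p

Substituting t=F, p=T, q=T:
p ^ t = T ^ F = T
q <-> p = T <-> T = T
(q <-> p) ^ q = T ^ T = F
(p ^ t) & ((q <-> p) ^ q) = T & F = F
q ^ p = T ^ T = F
p <-> q = T <-> T = T
(p <-> q) ^ q = T ^ T = F
((p <-> q) ^ q) ^ t = F ^ F = F
(((p <-> q) ^ q) ^ t) <-> t = F <-> F = T
((((p <-> q) ^ q) ^ t) <-> t) ^ p = T ^ T = F
(q ^ p) <-> (((((p <-> q) ^ q) ^ t) <-> t) ^ p) = F <-> F = T
t <-> p = F <-> T = F
~(t <-> p) = ~F = T
((q ^ p) <-> (((((p <-> q) ^ q) ^ t) <-> t) ^ p)) & ~(t <-> p) = T & T = T
p & q = T & T = T
(((q ^ p) <-> (((((p <-> q) ^ q) ^ t) <-> t) ^ p)) & ~(t <-> p)) -> (p & q) = T -> T = T
((p ^ t) & ((q <-> p) ^ q)) -> ((((q ^ p) <-> (((((p <-> q) ^ q) ^ t) <-> t) ^ p)) & ~(t <-> p)) -> (p & q)) = F -> T = T
(((p ^ t) & ((q <-> p) ^ q)) -> ((((q ^ p) <-> (((((p <-> q) ^ q) ^ t) <-> t) ^ p)) & ~(t <-> p)) -> (p & q))) <-> t = T <-> F = F
((((p ^ t) & ((q <-> p) ^ q)) -> ((((q ^ p) <-> (((((p <-> q) ^ q) ^ t) <-> t) ^ p)) & ~(t <-> p)) -> (p & q))) <-> t) -> p = F -> T = T

T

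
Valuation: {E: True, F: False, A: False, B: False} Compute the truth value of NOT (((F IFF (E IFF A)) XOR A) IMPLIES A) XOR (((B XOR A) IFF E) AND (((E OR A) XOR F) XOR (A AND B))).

Substituting E=True, F=False, A=False, B=False:
E IFF A = True IFF False = False
F IFF (E IFF A) = False IFF False = True
(F IFF (E IFF A)) XOR A = True XOR False = True
((F IFF (E IFF A)) XOR A) IMPLIES A = True IMPLIES False = False
NOT (((F IFF (E IFF A)) XOR A) IMPLIES A) = NOT False = True
B XOR A = False XOR False = False
(B XOR A) IFF E = False IFF True = False
E OR A = True OR False = True
(E OR A) XOR F = True XOR False = True
A AND B = False AND False = False
((E OR A) XOR F) XOR (A AND B) = True XOR False = True
((B XOR A) IFF E) AND (((E OR A) XOR F) XOR (A AND B)) = False AND True = False
NOT (((F IFF (E IFF A)) XOR A) IMPLIES A) XOR (((B XOR A) IFF E) AND (((E OR A) XOR F) XOR (A AND B))) = True XOR False = True

True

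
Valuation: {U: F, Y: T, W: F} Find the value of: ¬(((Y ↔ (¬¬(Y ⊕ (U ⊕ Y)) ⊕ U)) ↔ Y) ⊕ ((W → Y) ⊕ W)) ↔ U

Substituting U=F, Y=T, W=F:
U ⊕ Y = F ⊕ T = T
Y ⊕ (U ⊕ Y) = T ⊕ T = F
¬(Y ⊕ (U ⊕ Y)) = ¬F = T
¬¬(Y ⊕ (U ⊕ Y)) = ¬T = F
¬¬(Y ⊕ (U ⊕ Y)) ⊕ U = F ⊕ F = F
Y ↔ (¬¬(Y ⊕ (U ⊕ Y)) ⊕ U) = T ↔ F = F
(Y ↔ (¬¬(Y ⊕ (U ⊕ Y)) ⊕ U)) ↔ Y = F ↔ T = F
W → Y = F → T = T
(W → Y) ⊕ W = T ⊕ F = T
((Y ↔ (¬¬(Y ⊕ (U ⊕ Y)) ⊕ U)) ↔ Y) ⊕ ((W → Y) ⊕ W) = F ⊕ T = T
¬(((Y ↔ (¬¬(Y ⊕ (U ⊕ Y)) ⊕ U)) ↔ Y) ⊕ ((W → Y) ⊕ W)) = ¬T = F
¬(((Y ↔ (¬¬(Y ⊕ (U ⊕ Y)) ⊕ U)) ↔ Y) ⊕ ((W → Y) ⊕ W)) ↔ U = F ↔ F = T

T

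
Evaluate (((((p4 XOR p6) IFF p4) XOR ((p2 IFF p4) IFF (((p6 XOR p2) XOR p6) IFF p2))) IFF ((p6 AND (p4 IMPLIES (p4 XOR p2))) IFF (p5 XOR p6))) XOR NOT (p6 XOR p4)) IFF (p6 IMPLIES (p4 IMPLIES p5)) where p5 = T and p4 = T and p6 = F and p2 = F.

F

p4 XOR p6 = T XOR F = T
(p4 XOR p6) IFF p4 = T IFF T = T
p2 IFF p4 = F IFF T = F
p6 XOR p2 = F XOR F = F
(p6 XOR p2) XOR p6 = F XOR F = F
((p6 XOR p2) XOR p6) IFF p2 = F IFF F = T
(p2 IFF p4) IFF (((p6 XOR p2) XOR p6) IFF p2) = F IFF T = F
((p4 XOR p6) IFF p4) XOR ((p2 IFF p4) IFF (((p6 XOR p2) XOR p6) IFF p2)) = T XOR F = T
p4 XOR p2 = T XOR F = T
p4 IMPLIES (p4 XOR p2) = T IMPLIES T = T
p6 AND (p4 IMPLIES (p4 XOR p2)) = F AND T = F
p5 XOR p6 = T XOR F = T
(p6 AND (p4 IMPLIES (p4 XOR p2))) IFF (p5 XOR p6) = F IFF T = F
(((p4 XOR p6) IFF p4) XOR ((p2 IFF p4) IFF (((p6 XOR p2) XOR p6) IFF p2))) IFF ((p6 AND (p4 IMPLIES (p4 XOR p2))) IFF (p5 XOR p6)) = T IFF F = F
p6 XOR p4 = F XOR T = T
NOT (p6 XOR p4) = NOT T = F
((((p4 XOR p6) IFF p4) XOR ((p2 IFF p4) IFF (((p6 XOR p2) XOR p6) IFF p2))) IFF ((p6 AND (p4 IMPLIES (p4 XOR p2))) IFF (p5 XOR p6))) XOR NOT (p6 XOR p4) = F XOR F = F
p4 IMPLIES p5 = T IMPLIES T = T
p6 IMPLIES (p4 IMPLIES p5) = F IMPLIES T = T
(((((p4 XOR p6) IFF p4) XOR ((p2 IFF p4) IFF (((p6 XOR p2) XOR p6) IFF p2))) IFF ((p6 AND (p4 IMPLIES (p4 XOR p2))) IFF (p5 XOR p6))) XOR NOT (p6 XOR p4)) IFF (p6 IMPLIES (p4 IMPLIES p5)) = F IFF T = F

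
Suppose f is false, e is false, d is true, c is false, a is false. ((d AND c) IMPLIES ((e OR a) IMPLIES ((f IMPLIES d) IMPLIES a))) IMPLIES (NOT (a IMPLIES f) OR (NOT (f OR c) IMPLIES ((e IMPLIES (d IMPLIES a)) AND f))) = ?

d AND c = true AND false = false
e OR a = false OR false = false
f IMPLIES d = false IMPLIES true = true
(f IMPLIES d) IMPLIES a = true IMPLIES false = false
(e OR a) IMPLIES ((f IMPLIES d) IMPLIES a) = false IMPLIES false = true
(d AND c) IMPLIES ((e OR a) IMPLIES ((f IMPLIES d) IMPLIES a)) = false IMPLIES true = true
a IMPLIES f = false IMPLIES false = true
NOT (a IMPLIES f) = NOT true = false
f OR c = false OR false = false
NOT (f OR c) = NOT false = true
d IMPLIES a = true IMPLIES false = false
e IMPLIES (d IMPLIES a) = false IMPLIES false = true
(e IMPLIES (d IMPLIES a)) AND f = true AND false = false
NOT (f OR c) IMPLIES ((e IMPLIES (d IMPLIES a)) AND f) = true IMPLIES false = false
NOT (a IMPLIES f) OR (NOT (f OR c) IMPLIES ((e IMPLIES (d IMPLIES a)) AND f)) = false OR false = false
((d AND c) IMPLIES ((e OR a) IMPLIES ((f IMPLIES d) IMPLIES a))) IMPLIES (NOT (a IMPLIES f) OR (NOT (f OR c) IMPLIES ((e IMPLIES (d IMPLIES a)) AND f))) = true IMPLIES false = false

false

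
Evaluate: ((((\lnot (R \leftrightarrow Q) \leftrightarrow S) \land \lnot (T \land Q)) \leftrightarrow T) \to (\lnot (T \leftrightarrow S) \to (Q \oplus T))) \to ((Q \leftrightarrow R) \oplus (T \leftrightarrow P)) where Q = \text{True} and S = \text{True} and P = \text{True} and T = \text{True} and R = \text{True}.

R \leftrightarrow Q = \text{True} \leftrightarrow \text{True} = \text{True}
\lnot (R \leftrightarrow Q) = \lnot \text{True} = \text{False}
\lnot (R \leftrightarrow Q) \leftrightarrow S = \text{False} \leftrightarrow \text{True} = \text{False}
T \land Q = \text{True} \land \text{True} = \text{True}
\lnot (T \land Q) = \lnot \text{True} = \text{False}
(\lnot (R \leftrightarrow Q) \leftrightarrow S) \land \lnot (T \land Q) = \text{False} \land \text{False} = \text{False}
((\lnot (R \leftrightarrow Q) \leftrightarrow S) \land \lnot (T \land Q)) \leftrightarrow T = \text{False} \leftrightarrow \text{True} = \text{False}
T \leftrightarrow S = \text{True} \leftrightarrow \text{True} = \text{True}
\lnot (T \leftrightarrow S) = \lnot \text{True} = \text{False}
Q \oplus T = \text{True} \oplus \text{True} = \text{False}
\lnot (T \leftrightarrow S) \to (Q \oplus T) = \text{False} \to \text{False} = \text{True}
(((\lnot (R \leftrightarrow Q) \leftrightarrow S) \land \lnot (T \land Q)) \leftrightarrow T) \to (\lnot (T \leftrightarrow S) \to (Q \oplus T)) = \text{False} \to \text{True} = \text{True}
Q \leftrightarrow R = \text{True} \leftrightarrow \text{True} = \text{True}
T \leftrightarrow P = \text{True} \leftrightarrow \text{True} = \text{True}
(Q \leftrightarrow R) \oplus (T \leftrightarrow P) = \text{True} \oplus \text{True} = \text{False}
((((\lnot (R \leftrightarrow Q) \leftrightarrow S) \land \lnot (T \land Q)) \leftrightarrow T) \to (\lnot (T \leftrightarrow S) \to (Q \oplus T))) \to ((Q \leftrightarrow R) \oplus (T \leftrightarrow P)) = \text{True} \to \text{False} = \text{False}

\text{False}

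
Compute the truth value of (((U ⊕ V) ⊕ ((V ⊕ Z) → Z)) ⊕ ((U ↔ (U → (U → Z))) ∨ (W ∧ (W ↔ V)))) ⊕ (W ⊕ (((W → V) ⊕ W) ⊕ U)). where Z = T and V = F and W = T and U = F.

U ⊕ V = F ⊕ F = F
V ⊕ Z = F ⊕ T = T
(V ⊕ Z) → Z = T → T = T
(U ⊕ V) ⊕ ((V ⊕ Z) → Z) = F ⊕ T = T
U → Z = F → T = T
U → (U → Z) = F → T = T
U ↔ (U → (U → Z)) = F ↔ T = F
W ↔ V = T ↔ F = F
W ∧ (W ↔ V) = T ∧ F = F
(U ↔ (U → (U → Z))) ∨ (W ∧ (W ↔ V)) = F ∨ F = F
((U ⊕ V) ⊕ ((V ⊕ Z) → Z)) ⊕ ((U ↔ (U → (U → Z))) ∨ (W ∧ (W ↔ V))) = T ⊕ F = T
W → V = T → F = F
(W → V) ⊕ W = F ⊕ T = T
((W → V) ⊕ W) ⊕ U = T ⊕ F = T
W ⊕ (((W → V) ⊕ W) ⊕ U) = T ⊕ T = F
(((U ⊕ V) ⊕ ((V ⊕ Z) → Z)) ⊕ ((U ↔ (U → (U → Z))) ∨ (W ∧ (W ↔ V)))) ⊕ (W ⊕ (((W → V) ⊕ W) ⊕ U)) = T ⊕ F = T

T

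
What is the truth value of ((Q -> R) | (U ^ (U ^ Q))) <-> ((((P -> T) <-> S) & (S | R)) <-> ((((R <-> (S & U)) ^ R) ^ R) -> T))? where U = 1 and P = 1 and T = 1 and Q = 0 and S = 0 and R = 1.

0

Substituting U=1, P=1, T=1, Q=0, S=0, R=1:
Q -> R = 0 -> 1 = 1
U ^ Q = 1 ^ 0 = 1
U ^ (U ^ Q) = 1 ^ 1 = 0
(Q -> R) | (U ^ (U ^ Q)) = 1 | 0 = 1
P -> T = 1 -> 1 = 1
(P -> T) <-> S = 1 <-> 0 = 0
S | R = 0 | 1 = 1
((P -> T) <-> S) & (S | R) = 0 & 1 = 0
S & U = 0 & 1 = 0
R <-> (S & U) = 1 <-> 0 = 0
(R <-> (S & U)) ^ R = 0 ^ 1 = 1
((R <-> (S & U)) ^ R) ^ R = 1 ^ 1 = 0
(((R <-> (S & U)) ^ R) ^ R) -> T = 0 -> 1 = 1
(((P -> T) <-> S) & (S | R)) <-> ((((R <-> (S & U)) ^ R) ^ R) -> T) = 0 <-> 1 = 0
((Q -> R) | (U ^ (U ^ Q))) <-> ((((P -> T) <-> S) & (S | R)) <-> ((((R <-> (S & U)) ^ R) ^ R) -> T)) = 1 <-> 0 = 0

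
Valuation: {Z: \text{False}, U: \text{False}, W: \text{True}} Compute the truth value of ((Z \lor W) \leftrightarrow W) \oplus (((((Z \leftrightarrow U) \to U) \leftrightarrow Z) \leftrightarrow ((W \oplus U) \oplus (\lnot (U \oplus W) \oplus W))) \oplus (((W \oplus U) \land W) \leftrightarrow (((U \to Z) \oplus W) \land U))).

Z \lor W = \text{False} \lor \text{True} = \text{True}
(Z \lor W) \leftrightarrow W = \text{True} \leftrightarrow \text{True} = \text{True}
Z \leftrightarrow U = \text{False} \leftrightarrow \text{False} = \text{True}
(Z \leftrightarrow U) \to U = \text{True} \to \text{False} = \text{False}
((Z \leftrightarrow U) \to U) \leftrightarrow Z = \text{False} \leftrightarrow \text{False} = \text{True}
W \oplus U = \text{True} \oplus \text{False} = \text{True}
U \oplus W = \text{False} \oplus \text{True} = \text{True}
\lnot (U \oplus W) = \lnot \text{True} = \text{False}
\lnot (U \oplus W) \oplus W = \text{False} \oplus \text{True} = \text{True}
(W \oplus U) \oplus (\lnot (U \oplus W) \oplus W) = \text{True} \oplus \text{True} = \text{False}
(((Z \leftrightarrow U) \to U) \leftrightarrow Z) \leftrightarrow ((W \oplus U) \oplus (\lnot (U \oplus W) \oplus W)) = \text{True} \leftrightarrow \text{False} = \text{False}
W \oplus U = \text{True} \oplus \text{False} = \text{True}
(W \oplus U) \land W = \text{True} \land \text{True} = \text{True}
U \to Z = \text{False} \to \text{False} = \text{True}
(U \to Z) \oplus W = \text{True} \oplus \text{True} = \text{False}
((U \to Z) \oplus W) \land U = \text{False} \land \text{False} = \text{False}
((W \oplus U) \land W) \leftrightarrow (((U \to Z) \oplus W) \land U) = \text{True} \leftrightarrow \text{False} = \text{False}
((((Z \leftrightarrow U) \to U) \leftrightarrow Z) \leftrightarrow ((W \oplus U) \oplus (\lnot (U \oplus W) \oplus W))) \oplus (((W \oplus U) \land W) \leftrightarrow (((U \to Z) \oplus W) \land U)) = \text{False} \oplus \text{False} = \text{False}
((Z \lor W) \leftrightarrow W) \oplus (((((Z \leftrightarrow U) \to U) \leftrightarrow Z) \leftrightarrow ((W \oplus U) \oplus (\lnot (U \oplus W) \oplus W))) \oplus (((W \oplus U) \land W) \leftrightarrow (((U \to Z) \oplus W) \land U))) = \text{True} \oplus \text{False} = \text{True}

\text{True}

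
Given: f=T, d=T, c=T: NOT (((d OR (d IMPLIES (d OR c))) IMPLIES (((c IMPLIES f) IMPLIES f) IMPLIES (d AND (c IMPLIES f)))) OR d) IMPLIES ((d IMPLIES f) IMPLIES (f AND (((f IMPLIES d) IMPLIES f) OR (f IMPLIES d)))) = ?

d OR c = T OR T = T
d IMPLIES (d OR c) = T IMPLIES T = T
d OR (d IMPLIES (d OR c)) = T OR T = T
c IMPLIES f = T IMPLIES T = T
(c IMPLIES f) IMPLIES f = T IMPLIES T = T
c IMPLIES f = T IMPLIES T = T
d AND (c IMPLIES f) = T AND T = T
((c IMPLIES f) IMPLIES f) IMPLIES (d AND (c IMPLIES f)) = T IMPLIES T = T
(d OR (d IMPLIES (d OR c))) IMPLIES (((c IMPLIES f) IMPLIES f) IMPLIES (d AND (c IMPLIES f))) = T IMPLIES T = T
((d OR (d IMPLIES (d OR c))) IMPLIES (((c IMPLIES f) IMPLIES f) IMPLIES (d AND (c IMPLIES f)))) OR d = T OR T = T
NOT (((d OR (d IMPLIES (d OR c))) IMPLIES (((c IMPLIES f) IMPLIES f) IMPLIES (d AND (c IMPLIES f)))) OR d) = NOT T = F
d IMPLIES f = T IMPLIES T = T
f IMPLIES d = T IMPLIES T = T
(f IMPLIES d) IMPLIES f = T IMPLIES T = T
f IMPLIES d = T IMPLIES T = T
((f IMPLIES d) IMPLIES f) OR (f IMPLIES d) = T OR T = T
f AND (((f IMPLIES d) IMPLIES f) OR (f IMPLIES d)) = T AND T = T
(d IMPLIES f) IMPLIES (f AND (((f IMPLIES d) IMPLIES f) OR (f IMPLIES d))) = T IMPLIES T = T
NOT (((d OR (d IMPLIES (d OR c))) IMPLIES (((c IMPLIES f) IMPLIES f) IMPLIES (d AND (c IMPLIES f)))) OR d) IMPLIES ((d IMPLIES f) IMPLIES (f AND (((f IMPLIES d) IMPLIES f) OR (f IMPLIES d)))) = F IMPLIES T = T

T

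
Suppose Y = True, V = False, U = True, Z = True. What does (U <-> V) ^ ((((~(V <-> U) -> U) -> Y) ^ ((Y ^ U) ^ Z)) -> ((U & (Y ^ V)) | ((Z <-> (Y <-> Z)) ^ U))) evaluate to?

U <-> V = True <-> False = False
V <-> U = False <-> True = False
~(V <-> U) = ~False = True
~(V <-> U) -> U = True -> True = True
(~(V <-> U) -> U) -> Y = True -> True = True
Y ^ U = True ^ True = False
(Y ^ U) ^ Z = False ^ True = True
((~(V <-> U) -> U) -> Y) ^ ((Y ^ U) ^ Z) = True ^ True = False
Y ^ V = True ^ False = True
U & (Y ^ V) = True & True = True
Y <-> Z = True <-> True = True
Z <-> (Y <-> Z) = True <-> True = True
(Z <-> (Y <-> Z)) ^ U = True ^ True = False
(U & (Y ^ V)) | ((Z <-> (Y <-> Z)) ^ U) = True | False = True
(((~(V <-> U) -> U) -> Y) ^ ((Y ^ U) ^ Z)) -> ((U & (Y ^ V)) | ((Z <-> (Y <-> Z)) ^ U)) = False -> True = True
(U <-> V) ^ ((((~(V <-> U) -> U) -> Y) ^ ((Y ^ U) ^ Z)) -> ((U & (Y ^ V)) | ((Z <-> (Y <-> Z)) ^ U))) = False ^ True = True

True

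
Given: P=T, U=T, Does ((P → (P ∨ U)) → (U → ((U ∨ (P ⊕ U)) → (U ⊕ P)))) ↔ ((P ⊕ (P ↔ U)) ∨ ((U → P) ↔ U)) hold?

P ∨ U = T ∨ T = T
P → (P ∨ U) = T → T = T
P ⊕ U = T ⊕ T = F
U ∨ (P ⊕ U) = T ∨ F = T
U ⊕ P = T ⊕ T = F
(U ∨ (P ⊕ U)) → (U ⊕ P) = T → F = F
U → ((U ∨ (P ⊕ U)) → (U ⊕ P)) = T → F = F
(P → (P ∨ U)) → (U → ((U ∨ (P ⊕ U)) → (U ⊕ P))) = T → F = F
P ↔ U = T ↔ T = T
P ⊕ (P ↔ U) = T ⊕ T = F
U → P = T → T = T
(U → P) ↔ U = T ↔ T = T
(P ⊕ (P ↔ U)) ∨ ((U → P) ↔ U) = F ∨ T = T
((P → (P ∨ U)) → (U → ((U ∨ (P ⊕ U)) → (U ⊕ P)))) ↔ ((P ⊕ (P ↔ U)) ∨ ((U → P) ↔ U)) = F ↔ T = F

F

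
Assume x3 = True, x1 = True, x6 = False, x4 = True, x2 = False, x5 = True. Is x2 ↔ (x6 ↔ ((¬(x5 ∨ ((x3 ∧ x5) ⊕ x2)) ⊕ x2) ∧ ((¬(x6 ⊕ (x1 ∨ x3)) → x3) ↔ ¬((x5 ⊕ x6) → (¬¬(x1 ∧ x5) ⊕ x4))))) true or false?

False

x3 ∧ x5 = True ∧ True = True
(x3 ∧ x5) ⊕ x2 = True ⊕ False = True
x5 ∨ ((x3 ∧ x5) ⊕ x2) = True ∨ True = True
¬(x5 ∨ ((x3 ∧ x5) ⊕ x2)) = ¬True = False
¬(x5 ∨ ((x3 ∧ x5) ⊕ x2)) ⊕ x2 = False ⊕ False = False
x1 ∨ x3 = True ∨ True = True
x6 ⊕ (x1 ∨ x3) = False ⊕ True = True
¬(x6 ⊕ (x1 ∨ x3)) = ¬True = False
¬(x6 ⊕ (x1 ∨ x3)) → x3 = False → True = True
x5 ⊕ x6 = True ⊕ False = True
x1 ∧ x5 = True ∧ True = True
¬(x1 ∧ x5) = ¬True = False
¬¬(x1 ∧ x5) = ¬False = True
¬¬(x1 ∧ x5) ⊕ x4 = True ⊕ True = False
(x5 ⊕ x6) → (¬¬(x1 ∧ x5) ⊕ x4) = True → False = False
¬((x5 ⊕ x6) → (¬¬(x1 ∧ x5) ⊕ x4)) = ¬False = True
(¬(x6 ⊕ (x1 ∨ x3)) → x3) ↔ ¬((x5 ⊕ x6) → (¬¬(x1 ∧ x5) ⊕ x4)) = True ↔ True = True
(¬(x5 ∨ ((x3 ∧ x5) ⊕ x2)) ⊕ x2) ∧ ((¬(x6 ⊕ (x1 ∨ x3)) → x3) ↔ ¬((x5 ⊕ x6) → (¬¬(x1 ∧ x5) ⊕ x4))) = False ∧ True = False
x6 ↔ ((¬(x5 ∨ ((x3 ∧ x5) ⊕ x2)) ⊕ x2) ∧ ((¬(x6 ⊕ (x1 ∨ x3)) → x3) ↔ ¬((x5 ⊕ x6) → (¬¬(x1 ∧ x5) ⊕ x4)))) = False ↔ False = True
x2 ↔ (x6 ↔ ((¬(x5 ∨ ((x3 ∧ x5) ⊕ x2)) ⊕ x2) ∧ ((¬(x6 ⊕ (x1 ∨ x3)) → x3) ↔ ¬((x5 ⊕ x6) → (¬¬(x1 ∧ x5) ⊕ x4))))) = False ↔ True = False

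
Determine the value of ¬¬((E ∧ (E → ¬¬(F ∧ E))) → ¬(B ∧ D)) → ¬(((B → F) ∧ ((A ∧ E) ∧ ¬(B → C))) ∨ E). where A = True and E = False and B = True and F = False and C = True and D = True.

F ∧ E = False ∧ False = False
¬(F ∧ E) = ¬False = True
¬¬(F ∧ E) = ¬True = False
E → ¬¬(F ∧ E) = False → False = True
E ∧ (E → ¬¬(F ∧ E)) = False ∧ True = False
B ∧ D = True ∧ True = True
¬(B ∧ D) = ¬True = False
(E ∧ (E → ¬¬(F ∧ E))) → ¬(B ∧ D) = False → False = True
¬((E ∧ (E → ¬¬(F ∧ E))) → ¬(B ∧ D)) = ¬True = False
¬¬((E ∧ (E → ¬¬(F ∧ E))) → ¬(B ∧ D)) = ¬False = True
B → F = True → False = False
A ∧ E = True ∧ False = False
B → C = True → True = True
¬(B → C) = ¬True = False
(A ∧ E) ∧ ¬(B → C) = False ∧ False = False
(B → F) ∧ ((A ∧ E) ∧ ¬(B → C)) = False ∧ False = False
((B → F) ∧ ((A ∧ E) ∧ ¬(B → C))) ∨ E = False ∨ False = False
¬(((B → F) ∧ ((A ∧ E) ∧ ¬(B → C))) ∨ E) = ¬False = True
¬¬((E ∧ (E → ¬¬(F ∧ E))) → ¬(B ∧ D)) → ¬(((B → F) ∧ ((A ∧ E) ∧ ¬(B → C))) ∨ E) = True → True = True

True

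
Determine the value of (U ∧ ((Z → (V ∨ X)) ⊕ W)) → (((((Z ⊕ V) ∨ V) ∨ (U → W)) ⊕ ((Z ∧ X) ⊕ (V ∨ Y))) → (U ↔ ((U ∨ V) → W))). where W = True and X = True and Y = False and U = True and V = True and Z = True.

True

V ∨ X = True ∨ True = True
Z → (V ∨ X) = True → True = True
(Z → (V ∨ X)) ⊕ W = True ⊕ True = False
U ∧ ((Z → (V ∨ X)) ⊕ W) = True ∧ False = False
Z ⊕ V = True ⊕ True = False
(Z ⊕ V) ∨ V = False ∨ True = True
U → W = True → True = True
((Z ⊕ V) ∨ V) ∨ (U → W) = True ∨ True = True
Z ∧ X = True ∧ True = True
V ∨ Y = True ∨ False = True
(Z ∧ X) ⊕ (V ∨ Y) = True ⊕ True = False
(((Z ⊕ V) ∨ V) ∨ (U → W)) ⊕ ((Z ∧ X) ⊕ (V ∨ Y)) = True ⊕ False = True
U ∨ V = True ∨ True = True
(U ∨ V) → W = True → True = True
U ↔ ((U ∨ V) → W) = True ↔ True = True
((((Z ⊕ V) ∨ V) ∨ (U → W)) ⊕ ((Z ∧ X) ⊕ (V ∨ Y))) → (U ↔ ((U ∨ V) → W)) = True → True = True
(U ∧ ((Z → (V ∨ X)) ⊕ W)) → (((((Z ⊕ V) ∨ V) ∨ (U → W)) ⊕ ((Z ∧ X) ⊕ (V ∨ Y))) → (U ↔ ((U ∨ V) → W))) = False → True = True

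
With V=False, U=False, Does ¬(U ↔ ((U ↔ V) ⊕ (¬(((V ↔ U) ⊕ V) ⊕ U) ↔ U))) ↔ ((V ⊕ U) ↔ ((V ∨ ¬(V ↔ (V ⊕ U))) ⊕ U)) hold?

False

Substituting V=False, U=False:
U ↔ V = False ↔ False = True
V ↔ U = False ↔ False = True
(V ↔ U) ⊕ V = True ⊕ False = True
((V ↔ U) ⊕ V) ⊕ U = True ⊕ False = True
¬(((V ↔ U) ⊕ V) ⊕ U) = ¬True = False
¬(((V ↔ U) ⊕ V) ⊕ U) ↔ U = False ↔ False = True
(U ↔ V) ⊕ (¬(((V ↔ U) ⊕ V) ⊕ U) ↔ U) = True ⊕ True = False
U ↔ ((U ↔ V) ⊕ (¬(((V ↔ U) ⊕ V) ⊕ U) ↔ U)) = False ↔ False = True
¬(U ↔ ((U ↔ V) ⊕ (¬(((V ↔ U) ⊕ V) ⊕ U) ↔ U))) = ¬True = False
V ⊕ U = False ⊕ False = False
V ⊕ U = False ⊕ False = False
V ↔ (V ⊕ U) = False ↔ False = True
¬(V ↔ (V ⊕ U)) = ¬True = False
V ∨ ¬(V ↔ (V ⊕ U)) = False ∨ False = False
(V ∨ ¬(V ↔ (V ⊕ U))) ⊕ U = False ⊕ False = False
(V ⊕ U) ↔ ((V ∨ ¬(V ↔ (V ⊕ U))) ⊕ U) = False ↔ False = True
¬(U ↔ ((U ↔ V) ⊕ (¬(((V ↔ U) ⊕ V) ⊕ U) ↔ U))) ↔ ((V ⊕ U) ↔ ((V ∨ ¬(V ↔ (V ⊕ U))) ⊕ U)) = False ↔ True = False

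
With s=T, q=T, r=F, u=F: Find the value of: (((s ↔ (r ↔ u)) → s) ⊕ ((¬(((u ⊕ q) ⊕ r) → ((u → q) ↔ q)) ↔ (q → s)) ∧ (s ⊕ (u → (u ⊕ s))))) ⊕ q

r ↔ u = F ↔ F = T
s ↔ (r ↔ u) = T ↔ T = T
(s ↔ (r ↔ u)) → s = T → T = T
u ⊕ q = F ⊕ T = T
(u ⊕ q) ⊕ r = T ⊕ F = T
u → q = F → T = T
(u → q) ↔ q = T ↔ T = T
((u ⊕ q) ⊕ r) → ((u → q) ↔ q) = T → T = T
¬(((u ⊕ q) ⊕ r) → ((u → q) ↔ q)) = ¬T = F
q → s = T → T = T
¬(((u ⊕ q) ⊕ r) → ((u → q) ↔ q)) ↔ (q → s) = F ↔ T = F
u ⊕ s = F ⊕ T = T
u → (u ⊕ s) = F → T = T
s ⊕ (u → (u ⊕ s)) = T ⊕ T = F
(¬(((u ⊕ q) ⊕ r) → ((u → q) ↔ q)) ↔ (q → s)) ∧ (s ⊕ (u → (u ⊕ s))) = F ∧ F = F
((s ↔ (r ↔ u)) → s) ⊕ ((¬(((u ⊕ q) ⊕ r) → ((u → q) ↔ q)) ↔ (q → s)) ∧ (s ⊕ (u → (u ⊕ s)))) = T ⊕ F = T
(((s ↔ (r ↔ u)) → s) ⊕ ((¬(((u ⊕ q) ⊕ r) → ((u → q) ↔ q)) ↔ (q → s)) ∧ (s ⊕ (u → (u ⊕ s))))) ⊕ q = T ⊕ T = F

F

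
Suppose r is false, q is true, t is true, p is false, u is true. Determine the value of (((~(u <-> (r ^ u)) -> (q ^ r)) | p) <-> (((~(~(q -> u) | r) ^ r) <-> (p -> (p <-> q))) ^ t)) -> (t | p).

Substituting r=False, q=True, t=True, p=False, u=True:
r ^ u = False ^ True = True
u <-> (r ^ u) = True <-> True = True
~(u <-> (r ^ u)) = ~True = False
q ^ r = True ^ False = True
~(u <-> (r ^ u)) -> (q ^ r) = False -> True = True
(~(u <-> (r ^ u)) -> (q ^ r)) | p = True | False = True
q -> u = True -> True = True
~(q -> u) = ~True = False
~(q -> u) | r = False | False = False
~(~(q -> u) | r) = ~False = True
~(~(q -> u) | r) ^ r = True ^ False = True
p <-> q = False <-> True = False
p -> (p <-> q) = False -> False = True
(~(~(q -> u) | r) ^ r) <-> (p -> (p <-> q)) = True <-> True = True
((~(~(q -> u) | r) ^ r) <-> (p -> (p <-> q))) ^ t = True ^ True = False
((~(u <-> (r ^ u)) -> (q ^ r)) | p) <-> (((~(~(q -> u) | r) ^ r) <-> (p -> (p <-> q))) ^ t) = True <-> False = False
t | p = True | False = True
(((~(u <-> (r ^ u)) -> (q ^ r)) | p) <-> (((~(~(q -> u) | r) ^ r) <-> (p -> (p <-> q))) ^ t)) -> (t | p) = False -> True = True

True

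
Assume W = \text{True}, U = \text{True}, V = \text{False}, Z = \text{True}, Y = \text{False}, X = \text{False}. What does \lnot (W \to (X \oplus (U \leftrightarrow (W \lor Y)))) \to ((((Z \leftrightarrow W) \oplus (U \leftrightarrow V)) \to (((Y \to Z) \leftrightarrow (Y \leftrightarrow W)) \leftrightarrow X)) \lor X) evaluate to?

W \lor Y = \text{True} \lor \text{False} = \text{True}
U \leftrightarrow (W \lor Y) = \text{True} \leftrightarrow \text{True} = \text{True}
X \oplus (U \leftrightarrow (W \lor Y)) = \text{False} \oplus \text{True} = \text{True}
W \to (X \oplus (U \leftrightarrow (W \lor Y))) = \text{True} \to \text{True} = \text{True}
\lnot (W \to (X \oplus (U \leftrightarrow (W \lor Y)))) = \lnot \text{True} = \text{False}
Z \leftrightarrow W = \text{True} \leftrightarrow \text{True} = \text{True}
U \leftrightarrow V = \text{True} \leftrightarrow \text{False} = \text{False}
(Z \leftrightarrow W) \oplus (U \leftrightarrow V) = \text{True} \oplus \text{False} = \text{True}
Y \to Z = \text{False} \to \text{True} = \text{True}
Y \leftrightarrow W = \text{False} \leftrightarrow \text{True} = \text{False}
(Y \to Z) \leftrightarrow (Y \leftrightarrow W) = \text{True} \leftrightarrow \text{False} = \text{False}
((Y \to Z) \leftrightarrow (Y \leftrightarrow W)) \leftrightarrow X = \text{False} \leftrightarrow \text{False} = \text{True}
((Z \leftrightarrow W) \oplus (U \leftrightarrow V)) \to (((Y \to Z) \leftrightarrow (Y \leftrightarrow W)) \leftrightarrow X) = \text{True} \to \text{True} = \text{True}
(((Z \leftrightarrow W) \oplus (U \leftrightarrow V)) \to (((Y \to Z) \leftrightarrow (Y \leftrightarrow W)) \leftrightarrow X)) \lor X = \text{True} \lor \text{False} = \text{True}
\lnot (W \to (X \oplus (U \leftrightarrow (W \lor Y)))) \to ((((Z \leftrightarrow W) \oplus (U \leftrightarrow V)) \to (((Y \to Z) \leftrightarrow (Y \leftrightarrow W)) \leftrightarrow X)) \lor X) = \text{False} \to \text{True} = \text{True}

\text{True}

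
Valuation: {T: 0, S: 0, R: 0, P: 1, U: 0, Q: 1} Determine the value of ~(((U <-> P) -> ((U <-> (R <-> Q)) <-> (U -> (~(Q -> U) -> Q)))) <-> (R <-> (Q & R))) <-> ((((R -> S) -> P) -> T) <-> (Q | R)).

Substituting T=0, S=0, R=0, P=1, U=0, Q=1:
U <-> P = 0 <-> 1 = 0
R <-> Q = 0 <-> 1 = 0
U <-> (R <-> Q) = 0 <-> 0 = 1
Q -> U = 1 -> 0 = 0
~(Q -> U) = ~0 = 1
~(Q -> U) -> Q = 1 -> 1 = 1
U -> (~(Q -> U) -> Q) = 0 -> 1 = 1
(U <-> (R <-> Q)) <-> (U -> (~(Q -> U) -> Q)) = 1 <-> 1 = 1
(U <-> P) -> ((U <-> (R <-> Q)) <-> (U -> (~(Q -> U) -> Q))) = 0 -> 1 = 1
Q & R = 1 & 0 = 0
R <-> (Q & R) = 0 <-> 0 = 1
((U <-> P) -> ((U <-> (R <-> Q)) <-> (U -> (~(Q -> U) -> Q)))) <-> (R <-> (Q & R)) = 1 <-> 1 = 1
~(((U <-> P) -> ((U <-> (R <-> Q)) <-> (U -> (~(Q -> U) -> Q)))) <-> (R <-> (Q & R))) = ~1 = 0
R -> S = 0 -> 0 = 1
(R -> S) -> P = 1 -> 1 = 1
((R -> S) -> P) -> T = 1 -> 0 = 0
Q | R = 1 | 0 = 1
(((R -> S) -> P) -> T) <-> (Q | R) = 0 <-> 1 = 0
~(((U <-> P) -> ((U <-> (R <-> Q)) <-> (U -> (~(Q -> U) -> Q)))) <-> (R <-> (Q & R))) <-> ((((R -> S) -> P) -> T) <-> (Q | R)) = 0 <-> 0 = 1

1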